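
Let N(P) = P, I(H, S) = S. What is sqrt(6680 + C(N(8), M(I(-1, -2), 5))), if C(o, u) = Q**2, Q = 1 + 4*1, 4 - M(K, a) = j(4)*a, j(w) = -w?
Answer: 3*sqrt(745) ≈ 81.884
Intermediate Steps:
M(K, a) = 4 + 4*a (M(K, a) = 4 - (-1*4)*a = 4 - (-4)*a = 4 + 4*a)
Q = 5 (Q = 1 + 4 = 5)
C(o, u) = 25 (C(o, u) = 5**2 = 25)
sqrt(6680 + C(N(8), M(I(-1, -2), 5))) = sqrt(6680 + 25) = sqrt(6705) = 3*sqrt(745)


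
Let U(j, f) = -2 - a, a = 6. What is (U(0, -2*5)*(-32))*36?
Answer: 9216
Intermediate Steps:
U(j, f) = -8 (U(j, f) = -2 - 1*6 = -2 - 6 = -8)
(U(0, -2*5)*(-32))*36 = -8*(-32)*36 = 256*36 = 9216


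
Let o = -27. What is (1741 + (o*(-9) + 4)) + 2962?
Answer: 4950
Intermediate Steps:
(1741 + (o*(-9) + 4)) + 2962 = (1741 + (-27*(-9) + 4)) + 2962 = (1741 + (243 + 4)) + 2962 = (1741 + 247) + 2962 = 1988 + 2962 = 4950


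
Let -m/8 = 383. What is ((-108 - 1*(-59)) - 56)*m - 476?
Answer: 321244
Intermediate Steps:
m = -3064 (m = -8*383 = -3064)
((-108 - 1*(-59)) - 56)*m - 476 = ((-108 - 1*(-59)) - 56)*(-3064) - 476 = ((-108 + 59) - 56)*(-3064) - 476 = (-49 - 56)*(-3064) - 476 = -105*(-3064) - 476 = 321720 - 476 = 321244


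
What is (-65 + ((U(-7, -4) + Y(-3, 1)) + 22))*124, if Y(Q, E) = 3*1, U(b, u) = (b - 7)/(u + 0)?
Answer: -4526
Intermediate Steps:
U(b, u) = (-7 + b)/u
Y(Q, E) = 3
(-65 + ((U(-7, -4) + Y(-3, 1)) + 22))*124 = (-65 + (((-7 - 7)/(-4) + 3) + 22))*124 = (-65 + ((-¼*(-14) + 3) + 22))*124 = (-65 + ((7/2 + 3) + 22))*124 = (-65 + (13/2 + 22))*124 = (-65 + 57/2)*124 = -73/2*124 = -4526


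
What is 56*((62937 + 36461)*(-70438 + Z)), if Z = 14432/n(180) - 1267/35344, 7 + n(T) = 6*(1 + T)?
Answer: -71872746872301053/183347 ≈ -3.9200e+11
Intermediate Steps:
n(T) = -1 + 6*T (n(T) = -7 + 6*(1 + T) = -7 + (6 + 6*T) = -1 + 6*T)
Z = 508717515/38136176 (Z = 14432/(-1 + 6*180) - 1267/35344 = 14432/(-1 + 1080) - 1267*1/35344 = 14432/1079 - 1267/35344 = 508717515/38136176 ≈ 13.339)
56*((62937 + 36461)*(-70438 + Z)) = 56*((62937 + 36461)*(-70438 + 508717515/38136176)) = 56*(99398*(-2685727247573/38136176)) = 56*(-10267535267471579/1466776) = -71872746872301053/183347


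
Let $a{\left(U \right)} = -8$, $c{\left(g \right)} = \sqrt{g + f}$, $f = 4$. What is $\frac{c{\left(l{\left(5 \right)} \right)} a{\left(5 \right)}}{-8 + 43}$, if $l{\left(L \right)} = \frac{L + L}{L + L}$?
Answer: $- \frac{8 \sqrt{5}}{35} \approx -0.5111$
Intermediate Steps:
$l{\left(L \right)} = 1$ ($l{\left(L \right)} = \frac{2 L}{2 L} = 2 L \frac{1}{2 L} = 1$)
$c{\left(g \right)} = \sqrt{4 + g}$ ($c{\left(g \right)} = \sqrt{g + 4} = \sqrt{4 + g}$)
$\frac{c{\left(l{\left(5 \right)} \right)} a{\left(5 \right)}}{-8 + 43} = \frac{\sqrt{4 + 1} \left(-8\right)}{-8 + 43} = \frac{\sqrt{5} \left(-8\right)}{35} = - 8 \sqrt{5} \cdot \frac{1}{35} = - \frac{8 \sqrt{5}}{35}$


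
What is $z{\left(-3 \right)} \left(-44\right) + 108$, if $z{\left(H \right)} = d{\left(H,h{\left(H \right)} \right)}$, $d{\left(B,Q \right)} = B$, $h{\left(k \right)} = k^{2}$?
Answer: $240$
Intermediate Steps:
$z{\left(H \right)} = H$
$z{\left(-3 \right)} \left(-44\right) + 108 = \left(-3\right) \left(-44\right) + 108 = 132 + 108 = 240$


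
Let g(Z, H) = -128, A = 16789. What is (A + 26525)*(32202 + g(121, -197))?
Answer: 1389253236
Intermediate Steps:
(A + 26525)*(32202 + g(121, -197)) = (16789 + 26525)*(32202 - 128) = 43314*32074 = 1389253236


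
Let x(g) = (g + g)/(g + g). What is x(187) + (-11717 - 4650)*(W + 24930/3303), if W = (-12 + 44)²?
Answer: -6196185759/367 ≈ -1.6883e+7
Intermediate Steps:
x(g) = 1 (x(g) = (2*g)/((2*g)) = (2*g)*(1/(2*g)) = 1)
W = 1024 (W = 32² = 1024)
x(187) + (-11717 - 4650)*(W + 24930/3303) = 1 + (-11717 - 4650)*(1024 + 24930/3303) = 1 - 16367*(1024 + 24930*(1/3303)) = 1 - 16367*(1024 + 2770/367) = 1 - 16367*378578/367 = 1 - 6196186126/367 = -6196185759/367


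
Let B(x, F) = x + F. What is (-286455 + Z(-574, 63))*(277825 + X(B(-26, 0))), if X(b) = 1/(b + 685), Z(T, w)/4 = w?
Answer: -52399955931228/659 ≈ -7.9514e+10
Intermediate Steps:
B(x, F) = F + x
Z(T, w) = 4*w
X(b) = 1/(685 + b)
(-286455 + Z(-574, 63))*(277825 + X(B(-26, 0))) = (-286455 + 4*63)*(277825 + 1/(685 + (0 - 26))) = (-286455 + 252)*(277825 + 1/(685 - 26)) = -286203*(277825 + 1/659) = -286203*183086676/659 = -52399955931228/659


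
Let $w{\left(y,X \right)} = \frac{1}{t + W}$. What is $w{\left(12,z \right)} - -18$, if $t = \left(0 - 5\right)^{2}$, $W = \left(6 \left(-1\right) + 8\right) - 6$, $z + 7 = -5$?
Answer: $\frac{379}{21} \approx 18.048$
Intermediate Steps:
$z = -12$ ($z = -7 - 5 = -12$)
$W = -4$ ($W = \left(-6 + 8\right) - 6 = 2 - 6 = -4$)
$t = 25$ ($t = \left(-5\right)^{2} = 25$)
$w{\left(y,X \right)} = \frac{1}{21}$ ($w{\left(y,X \right)} = \frac{1}{25 - 4} = \frac{1}{21}$)
$w{\left(12,z \right)} - -18 = \frac{1}{21} - -18 = \frac{1}{21} + 18 = \frac{379}{21}$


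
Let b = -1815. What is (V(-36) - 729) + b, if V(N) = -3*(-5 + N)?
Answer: -2421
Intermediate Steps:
V(N) = 15 - 3*N
(V(-36) - 729) + b = ((15 - 3*(-36)) - 729) - 1815 = ((15 + 108) - 729) - 1815 = (123 - 729) - 1815 = -606 - 1815 = -2421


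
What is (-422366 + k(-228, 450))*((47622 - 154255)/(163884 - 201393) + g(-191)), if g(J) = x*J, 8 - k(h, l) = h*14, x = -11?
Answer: -11025888054324/12503 ≈ -8.8186e+8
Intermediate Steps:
k(h, l) = 8 - 14*h (k(h, l) = 8 - h*14 = 8 - 14*h)
g(J) = -11*J
(-422366 + k(-228, 450))*((47622 - 154255)/(163884 - 201393) + g(-191)) = (-422366 + (8 - 14*(-228)))*((47622 - 154255)/(163884 - 201393) - 11*(-191)) = (-422366 + (8 + 3192))*(-106633/(-37509) + 2101) = (-422366 + 3200)*(-106633*(-1/37509) + 2101) = -419166*(106633/37509 + 2101) = -419166*78913042/37509 = -11025888054324/12503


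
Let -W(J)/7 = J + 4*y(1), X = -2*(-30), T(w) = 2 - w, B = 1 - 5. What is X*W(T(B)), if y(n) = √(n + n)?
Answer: -2520 - 1680*√2 ≈ -4895.9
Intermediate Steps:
B = -4
y(n) = √2*√n (y(n) = √(2*n) = √2*√n)
X = 60
W(J) = -28*√2 - 7*J (W(J) = -7*(J + 4*(√2*√1)) = -7*(J + 4*(√2*1)) = -7*(J + 4*√2) = -28*√2 - 7*J)
X*W(T(B)) = 60*(-28*√2 - 7*(2 - 1*(-4))) = 60*(-28*√2 - 7*(2 + 4)) = 60*(-28*√2 - 7*6) = 60*(-28*√2 - 42) = 60*(-42 - 28*√2) = -2520 - 1680*√2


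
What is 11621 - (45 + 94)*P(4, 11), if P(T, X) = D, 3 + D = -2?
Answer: 12316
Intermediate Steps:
D = -5 (D = -3 - 2 = -5)
P(T, X) = -5
11621 - (45 + 94)*P(4, 11) = 11621 - (45 + 94)*(-5) = 11621 - 139*(-5) = 11621 - 1*(-695) = 11621 + 695 = 12316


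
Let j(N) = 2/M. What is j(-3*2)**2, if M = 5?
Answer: 4/25 ≈ 0.16000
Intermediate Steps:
j(N) = 2/5
j(-3*2)**2 = (2/5)**2 = 4/25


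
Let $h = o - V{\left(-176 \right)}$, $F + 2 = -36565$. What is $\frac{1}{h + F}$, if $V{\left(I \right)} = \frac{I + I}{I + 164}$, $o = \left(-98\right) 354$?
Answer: $- \frac{3}{213865} \approx -1.4028 \cdot 10^{-5}$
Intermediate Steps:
$F = -36567$ ($F = -2 - 36565 = -36567$)
$o = -34692$
$V{\left(I \right)} = \frac{2 I}{164 + I}$
$h = - \frac{104164}{3}$ ($h = -34692 - 2 \left(-176\right) \frac{1}{164 - 176} = -34692 - 2 \left(-176\right) \frac{1}{-12} = -34692 - 2 \left(-176\right) \left(- \frac{1}{12}\right) = -34692 - \frac{88}{3} = - \frac{104164}{3} \approx -34721.0$)
$\frac{1}{h + F} = \frac{1}{- \frac{104164}{3} - 36567} = \frac{1}{- \frac{213865}{3}} = - \frac{3}{213865}$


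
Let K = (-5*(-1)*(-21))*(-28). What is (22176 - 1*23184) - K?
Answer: -3948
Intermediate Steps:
K = 2940 (K = (5*(-21))*(-28) = -105*(-28) = 2940)
(22176 - 1*23184) - K = (22176 - 1*23184) - 1*2940 = (22176 - 23184) - 2940 = -1008 - 2940 = -3948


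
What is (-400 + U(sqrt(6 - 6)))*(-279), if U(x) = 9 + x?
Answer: 109089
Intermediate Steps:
(-400 + U(sqrt(6 - 6)))*(-279) = (-400 + (9 + sqrt(6 - 6)))*(-279) = (-400 + (9 + sqrt(0)))*(-279) = (-400 + (9 + 0))*(-279) = (-400 + 9)*(-279) = -391*(-279) = 109089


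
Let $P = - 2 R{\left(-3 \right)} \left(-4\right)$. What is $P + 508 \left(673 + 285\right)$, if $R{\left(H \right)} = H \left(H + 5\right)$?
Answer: $486616$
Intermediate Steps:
$R{\left(H \right)} = H \left(5 + H\right)$
$P = -48$ ($P = - 2 \left(- 3 \left(5 - 3\right)\right) \left(-4\right) = - 2 \left(\left(-3\right) 2\right) \left(-4\right) = \left(-2\right) \left(-6\right) \left(-4\right) = 12 \left(-4\right) = -48$)
$P + 508 \left(673 + 285\right) = -48 + 508 \left(673 + 285\right) = -48 + 508 \cdot 958 = -48 + 486664 = 486616$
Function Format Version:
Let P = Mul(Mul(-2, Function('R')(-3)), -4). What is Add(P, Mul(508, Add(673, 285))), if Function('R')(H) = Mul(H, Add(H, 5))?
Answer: 486616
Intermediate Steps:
Function('R')(H) = Mul(H, Add(5, H))
P = -48 (P = Mul(Mul(-2, Mul(-3, Add(5, -3))), -4) = Mul(Mul(-2, Mul(-3, 2)), -4) = Mul(Mul(-2, -6), -4) = Mul(12, -4) = -48)
Add(P, Mul(508, Add(673, 285))) = Add(-48, Mul(508, Add(673, 285))) = Add(-48, Mul(508, 958)) = Add(-48, 486664) = 486616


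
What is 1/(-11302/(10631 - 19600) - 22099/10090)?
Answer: -90497210/84168751 ≈ -1.0752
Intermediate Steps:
1/(-11302/(10631 - 19600) - 22099/10090) = 1/(-11302/(-8969) - 22099*1/10090) = 1/(-11302*(-1/8969) - 22099/10090) = 1/(11302/8969 - 22099/10090) = 1/(-84168751/90497210) = -90497210/84168751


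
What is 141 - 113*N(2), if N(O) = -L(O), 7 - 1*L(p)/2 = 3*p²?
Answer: -989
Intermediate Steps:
L(p) = 14 - 6*p²
N(O) = -14 + 6*O² (N(O) = -(14 - 6*O²) = -14 + 6*O²)
141 - 113*N(2) = 141 - 113*(-14 + 6*2²) = 141 - 113*(-14 + 6*4) = 141 - 113*(-14 + 24) = 141 - 113*10 = 141 - 1130 = -989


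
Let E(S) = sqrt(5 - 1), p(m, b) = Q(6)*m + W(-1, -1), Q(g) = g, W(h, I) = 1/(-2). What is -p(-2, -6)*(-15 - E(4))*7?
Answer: -2975/2 ≈ -1487.5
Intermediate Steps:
W(h, I) = -1/2
p(m, b) = -1/2 + 6*m (p(m, b) = 6*m - 1/2 = -1/2 + 6*m)
E(S) = 2 (E(S) = sqrt(4) = 2)
-p(-2, -6)*(-15 - E(4))*7 = -(-1/2 + 6*(-2))*(-15 - 1*2)*7 = -(-1/2 - 12)*(-15 - 2)*7 = -(-25/2*(-17))*7 = -425*7/2 = -1*2975/2 = -2975/2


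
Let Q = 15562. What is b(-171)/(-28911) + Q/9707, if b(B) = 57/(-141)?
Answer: 21146094587/13190036619 ≈ 1.6032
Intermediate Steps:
b(B) = -19/47 (b(B) = 57*(-1/141) = -19/47)
b(-171)/(-28911) + Q/9707 = -19/47/(-28911) + 15562/9707 = -19/47*(-1/28911) + 15562*(1/9707) = 19/1358817 + 15562/9707 = 21146094587/13190036619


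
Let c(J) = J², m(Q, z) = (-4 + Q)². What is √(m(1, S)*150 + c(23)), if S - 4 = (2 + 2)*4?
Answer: √1879 ≈ 43.347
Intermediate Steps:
S = 20 (S = 4 + (2 + 2)*4 = 4 + 4*4 = 4 + 16 = 20)
√(m(1, S)*150 + c(23)) = √((-4 + 1)²*150 + 23²) = √((-3)²*150 + 529) = √(9*150 + 529) = √(1350 + 529) = √1879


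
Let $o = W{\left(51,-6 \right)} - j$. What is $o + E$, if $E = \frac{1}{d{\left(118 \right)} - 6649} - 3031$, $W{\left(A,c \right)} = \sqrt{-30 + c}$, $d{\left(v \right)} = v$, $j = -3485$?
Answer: $\frac{2965073}{6531} + 6 i \approx 454.0 + 6.0 i$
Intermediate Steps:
$E = - \frac{19795462}{6531}$ ($E = \frac{1}{118 - 6649} - 3031 = \frac{1}{-6531} - 3031 = - \frac{1}{6531} - 3031 = - \frac{19795462}{6531} \approx -3031.0$)
$o = 3485 + 6 i$ ($o = \sqrt{-30 - 6} - -3485 = \sqrt{-36} + 3485 = 6 i + 3485 = 3485 + 6 i \approx 3485.0 + 6.0 i$)
$o + E = \left(3485 + 6 i\right) - \frac{19795462}{6531} = \frac{2965073}{6531} + 6 i$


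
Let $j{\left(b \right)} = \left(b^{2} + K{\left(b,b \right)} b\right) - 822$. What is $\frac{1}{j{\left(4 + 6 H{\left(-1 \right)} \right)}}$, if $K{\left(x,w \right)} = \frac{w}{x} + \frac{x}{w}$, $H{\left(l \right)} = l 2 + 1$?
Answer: $- \frac{1}{822} \approx -0.0012165$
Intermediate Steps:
$H{\left(l \right)} = 1 + 2 l$ ($H{\left(l \right)} = 2 l + 1 = 1 + 2 l$)
$j{\left(b \right)} = -822 + b^{2} + 2 b$ ($j{\left(b \right)} = \left(b^{2} + \left(\frac{b}{b} + \frac{b}{b}\right) b\right) - 822 = \left(b^{2} + \left(1 + 1\right) b\right) - 822 = \left(b^{2} + 2 b\right) - 822 = -822 + b^{2} + 2 b$)
$\frac{1}{j{\left(4 + 6 H{\left(-1 \right)} \right)}} = \frac{1}{-822 + \left(4 + 6 \left(1 + 2 \left(-1\right)\right)\right)^{2} + 2 \left(4 + 6 \left(1 + 2 \left(-1\right)\right)\right)} = \frac{1}{-822 + \left(4 + 6 \left(1 - 2\right)\right)^{2} + 2 \left(4 + 6 \left(1 - 2\right)\right)} = \frac{1}{-822 + \left(4 + 6 \left(-1\right)\right)^{2} + 2 \left(4 + 6 \left(-1\right)\right)} = \frac{1}{-822 + \left(4 - 6\right)^{2} + 2 \left(4 - 6\right)} = \frac{1}{-822 + \left(-2\right)^{2} + 2 \left(-2\right)} = \frac{1}{-822 + 4 - 4} = \frac{1}{-822} = - \frac{1}{822}$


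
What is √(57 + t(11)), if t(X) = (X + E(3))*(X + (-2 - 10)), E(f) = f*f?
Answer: √37 ≈ 6.0828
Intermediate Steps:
E(f) = f²
t(X) = (-12 + X)*(9 + X) (t(X) = (X + 3²)*(X + (-2 - 10)) = (X + 9)*(X - 12) = (9 + X)*(-12 + X) = (-12 + X)*(9 + X))
√(57 + t(11)) = √(57 + (-108 + 11² - 3*11)) = √(57 + (-108 + 121 - 33)) = √(57 - 20) = √37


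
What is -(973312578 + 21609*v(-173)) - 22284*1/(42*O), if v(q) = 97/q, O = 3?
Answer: -1178667073621/1211 ≈ -9.7330e+8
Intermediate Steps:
-(973312578 + 21609*v(-173)) - 22284*1/(42*O) = -21609/(1/(45042 + 97/(-173))) - 22284/((3*2)*21) = -21609/(1/(45042 + 97*(-1/173))) - 22284/(6*21) = -21609/(1/(45042 - 97/173)) - 22284/126 = -21609/(1/(7792169/173)) - 22284*1/126 = -21609/173/7792169 - 1238/7 = -21609*7792169/173 - 1238/7 = -168380979921/173 - 1238/7 = -1178667073621/1211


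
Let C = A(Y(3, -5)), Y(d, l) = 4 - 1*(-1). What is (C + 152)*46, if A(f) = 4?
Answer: 7176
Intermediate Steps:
Y(d, l) = 5 (Y(d, l) = 4 + 1 = 5)
C = 4
(C + 152)*46 = (4 + 152)*46 = 156*46 = 7176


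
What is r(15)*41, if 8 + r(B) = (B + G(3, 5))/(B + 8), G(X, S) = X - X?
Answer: -6929/23 ≈ -301.26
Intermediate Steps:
G(X, S) = 0
r(B) = -8 + B/(8 + B) (r(B) = -8 + (B + 0)/(B + 8) = -8 + B/(8 + B))
r(15)*41 = ((-64 - 7*15)/(8 + 15))*41 = ((-64 - 105)/23)*41 = ((1/23)*(-169))*41 = -169/23*41 = -6929/23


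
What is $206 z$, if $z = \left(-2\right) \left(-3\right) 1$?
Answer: $1236$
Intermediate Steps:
$z = 6$ ($z = 6 \cdot 1 = 6$)
$206 z = 206 \cdot 6 = 1236$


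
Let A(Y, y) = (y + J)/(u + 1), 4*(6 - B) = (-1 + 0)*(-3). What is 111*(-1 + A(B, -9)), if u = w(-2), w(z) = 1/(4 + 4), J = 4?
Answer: -1813/3 ≈ -604.33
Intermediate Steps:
w(z) = ⅛ (w(z) = 1/8 = ⅛)
u = ⅛ ≈ 0.12500
B = 21/4 (B = 6 - (-1 + 0)*(-3)/4 = 6 - (-1)*(-3)/4 = 6 - ¼*3 = 6 - ¾ = 21/4 ≈ 5.2500)
A(Y, y) = 32/9 + 8*y/9 (A(Y, y) = (y + 4)/(⅛ + 1) = (4 + y)/(9/8) = (4 + y)*(8/9) = 32/9 + 8*y/9)
111*(-1 + A(B, -9)) = 111*(-1 + (32/9 + (8/9)*(-9))) = 111*(-1 + (32/9 - 8)) = 111*(-1 - 40/9) = 111*(-49/9) = -1813/3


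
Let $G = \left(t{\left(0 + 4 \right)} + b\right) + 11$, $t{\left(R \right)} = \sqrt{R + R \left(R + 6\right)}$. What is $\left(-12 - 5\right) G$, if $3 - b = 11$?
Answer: $-51 - 34 \sqrt{11} \approx -163.77$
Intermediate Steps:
$b = -8$ ($b = 3 - 11 = -8$)
$t{\left(R \right)} = \sqrt{R + R \left(6 + R\right)}$
$G = 3 + 2 \sqrt{11}$ ($G = \left(\sqrt{\left(0 + 4\right) \left(7 + \left(0 + 4\right)\right)} - 8\right) + 11 = \left(\sqrt{4 \left(7 + 4\right)} - 8\right) + 11 = \left(\sqrt{4 \cdot 11} - 8\right) + 11 = \left(\sqrt{44} - 8\right) + 11 = \left(2 \sqrt{11} - 8\right) + 11 = \left(-8 + 2 \sqrt{11}\right) + 11 = 3 + 2 \sqrt{11} \approx 9.6333$)
$\left(-12 - 5\right) G = \left(-12 - 5\right) \left(3 + 2 \sqrt{11}\right) = - 17 \left(3 + 2 \sqrt{11}\right) = -51 - 34 \sqrt{11}$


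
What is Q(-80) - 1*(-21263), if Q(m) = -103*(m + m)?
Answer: 37743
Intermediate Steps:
Q(m) = -206*m
Q(-80) - 1*(-21263) = -206*(-80) - 1*(-21263) = 16480 + 21263 = 37743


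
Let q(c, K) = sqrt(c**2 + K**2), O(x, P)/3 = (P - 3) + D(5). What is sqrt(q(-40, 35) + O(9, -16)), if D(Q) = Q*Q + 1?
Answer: sqrt(21 + 5*sqrt(113)) ≈ 8.6111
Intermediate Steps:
D(Q) = 1 + Q**2 (D(Q) = Q**2 + 1 = 1 + Q**2)
O(x, P) = 69 + 3*P (O(x, P) = 3*((P - 3) + (1 + 5**2)) = 3*((-3 + P) + (1 + 25)) = 3*((-3 + P) + 26) = 3*(23 + P) = 69 + 3*P)
q(c, K) = sqrt(K**2 + c**2)
sqrt(q(-40, 35) + O(9, -16)) = sqrt(sqrt(35**2 + (-40)**2) + (69 + 3*(-16))) = sqrt(sqrt(1225 + 1600) + (69 - 48)) = sqrt(sqrt(2825) + 21) = sqrt(5*sqrt(113) + 21) = sqrt(21 + 5*sqrt(113))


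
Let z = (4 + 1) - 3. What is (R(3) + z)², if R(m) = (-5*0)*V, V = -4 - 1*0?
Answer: 4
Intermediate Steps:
V = -4 (V = -4 + 0 = -4)
z = 2 (z = 5 - 3 = 2)
R(m) = 0 (R(m) = -5*0*(-4) = 0*(-4) = 0)
(R(3) + z)² = (0 + 2)² = 2² = 4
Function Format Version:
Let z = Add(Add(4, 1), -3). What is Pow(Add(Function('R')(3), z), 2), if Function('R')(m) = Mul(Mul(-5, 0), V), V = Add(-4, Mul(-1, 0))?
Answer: 4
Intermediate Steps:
V = -4 (V = Add(-4, 0) = -4)
z = 2 (z = Add(5, -3) = 2)
Function('R')(m) = 0 (Function('R')(m) = Mul(Mul(-5, 0), -4) = Mul(0, -4) = 0)
Pow(Add(Function('R')(3), z), 2) = Pow(Add(0, 2), 2) = Pow(2, 2) = 4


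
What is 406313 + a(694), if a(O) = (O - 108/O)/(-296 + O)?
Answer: 28057251971/69053 ≈ 4.0631e+5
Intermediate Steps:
a(O) = (O - 108/O)/(-296 + O)
406313 + a(694) = 406313 + (-108 + 694²)/(694*(-296 + 694)) = 406313 + (1/694)*(-108 + 481636)/398 = 406313 + (1/694)*(1/398)*481528 = 406313 + 120382/69053 = 28057251971/69053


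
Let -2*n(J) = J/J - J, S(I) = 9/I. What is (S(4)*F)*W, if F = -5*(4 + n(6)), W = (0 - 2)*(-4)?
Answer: -585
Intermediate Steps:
n(J) = -½ + J/2 (n(J) = -(J/J - J)/2 = -(1 - J)/2 = -½ + J/2)
W = 8 (W = -2*(-4) = 8)
F = -65/2 (F = -5*(4 + (-½ + (½)*6)) = -5*(4 + (-½ + 3)) = -5*(4 + 5/2) = -5*13/2 = -65/2 ≈ -32.500)
(S(4)*F)*W = ((9/4)*(-65/2))*8 = -585/8*8 = -585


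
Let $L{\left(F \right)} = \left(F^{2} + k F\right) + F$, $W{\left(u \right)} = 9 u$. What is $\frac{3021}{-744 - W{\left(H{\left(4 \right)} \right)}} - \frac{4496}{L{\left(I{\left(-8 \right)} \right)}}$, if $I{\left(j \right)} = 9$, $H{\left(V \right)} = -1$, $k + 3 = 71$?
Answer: $- \frac{904217}{85995} \approx -10.515$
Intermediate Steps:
$k = 68$ ($k = -3 + 71 = 68$)
$L{\left(F \right)} = F^{2} + 69 F$ ($L{\left(F \right)} = \left(F^{2} + 68 F\right) + F = F^{2} + 69 F$)
$\frac{3021}{-744 - W{\left(H{\left(4 \right)} \right)}} - \frac{4496}{L{\left(I{\left(-8 \right)} \right)}} = \frac{3021}{-744 - 9 \left(-1\right)} - \frac{4496}{9 \left(69 + 9\right)} = \frac{3021}{-744 - -9} - \frac{4496}{9 \cdot 78} = \frac{3021}{-744 + 9} - \frac{4496}{702} = \frac{3021}{-735} - \frac{2248}{351} = 3021 \left(- \frac{1}{735}\right) - \frac{2248}{351} = - \frac{1007}{245} - \frac{2248}{351} = - \frac{904217}{85995}$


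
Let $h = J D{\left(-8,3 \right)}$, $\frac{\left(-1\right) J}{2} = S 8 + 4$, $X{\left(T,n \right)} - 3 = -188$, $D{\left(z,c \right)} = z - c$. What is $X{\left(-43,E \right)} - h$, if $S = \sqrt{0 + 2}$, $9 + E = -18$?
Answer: $-273 - 176 \sqrt{2} \approx -521.9$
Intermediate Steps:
$E = -27$ ($E = -9 - 18 = -27$)
$S = \sqrt{2} \approx 1.4142$
$X{\left(T,n \right)} = -185$ ($X{\left(T,n \right)} = 3 - 188 = -185$)
$J = -8 - 16 \sqrt{2}$ ($J = - 2 \left(\sqrt{2} \cdot 8 + 4\right) = - 2 \left(8 \sqrt{2} + 4\right) = - 2 \left(4 + 8 \sqrt{2}\right) = -8 - 16 \sqrt{2} \approx -30.627$)
$h = 88 + 176 \sqrt{2}$ ($h = \left(-8 - 16 \sqrt{2}\right) \left(-8 - 3\right) = \left(-8 - 16 \sqrt{2}\right) \left(-11\right) = 88 + 176 \sqrt{2} \approx 336.9$)
$X{\left(-43,E \right)} - h = -185 - \left(88 + 176 \sqrt{2}\right) = -273 - 176 \sqrt{2}$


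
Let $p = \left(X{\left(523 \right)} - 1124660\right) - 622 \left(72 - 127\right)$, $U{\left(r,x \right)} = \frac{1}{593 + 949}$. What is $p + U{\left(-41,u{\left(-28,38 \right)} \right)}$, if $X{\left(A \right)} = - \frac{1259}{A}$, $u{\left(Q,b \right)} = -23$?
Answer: $- \frac{879412790555}{806466} \approx -1.0905 \cdot 10^{6}$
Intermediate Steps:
$U{\left(r,x \right)} = \frac{1}{1542}$
$p = - \frac{570306609}{523}$ ($p = \left(- \frac{1259}{523} - 1124660\right) - 622 \left(72 - 127\right) = \left(\left(-1259\right) \frac{1}{523} - 1124660\right) - -34210 = \left(- \frac{1259}{523} - 1124660\right) + 34210 = - \frac{588198439}{523} + 34210 = - \frac{570306609}{523} \approx -1.0905 \cdot 10^{6}$)
$p + U{\left(-41,u{\left(-28,38 \right)} \right)} = - \frac{570306609}{523} + \frac{1}{1542} = - \frac{879412790555}{806466}$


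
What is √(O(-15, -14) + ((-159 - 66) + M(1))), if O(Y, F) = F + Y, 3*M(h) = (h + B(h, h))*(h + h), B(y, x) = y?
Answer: I*√2274/3 ≈ 15.895*I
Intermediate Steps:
M(h) = 4*h²/3 (M(h) = ((h + h)*(h + h))/3 = ((2*h)*(2*h))/3 = (4*h²)/3 = 4*h²/3)
√(O(-15, -14) + ((-159 - 66) + M(1))) = √((-14 - 15) + ((-159 - 66) + (4/3)*1²)) = √(-29 + (-225 + (4/3)*1)) = √(-29 + (-225 + 4/3)) = √(-29 - 671/3) = √(-758/3) = I*√2274/3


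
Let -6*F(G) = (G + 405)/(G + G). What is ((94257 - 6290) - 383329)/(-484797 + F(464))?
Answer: 1644575616/2699350565 ≈ 0.60925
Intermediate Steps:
F(G) = -(405 + G)/(12*G) (F(G) = -(G + 405)/(6*(G + G)) = -(405 + G)/(6*(2*G)) = -(405 + G)*1/(2*G)/6 = -(405 + G)/(12*G))
((94257 - 6290) - 383329)/(-484797 + F(464)) = ((94257 - 6290) - 383329)/(-484797 + (1/12)*(-405 - 1*464)/464) = (87967 - 383329)/(-484797 + (1/12)*(1/464)*(-405 - 464)) = -295362/(-484797 + (1/12)*(1/464)*(-869)) = -295362/(-484797 - 869/5568) = -295362/(-2699350565/5568) = -295362*(-5568/2699350565) = 1644575616/2699350565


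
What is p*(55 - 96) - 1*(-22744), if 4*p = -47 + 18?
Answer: 92165/4 ≈ 23041.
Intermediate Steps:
p = -29/4 (p = (-47 + 18)/4 = (1/4)*(-29) = -29/4 ≈ -7.2500)
p*(55 - 96) - 1*(-22744) = -29*(55 - 96)/4 - 1*(-22744) = -29/4*(-41) + 22744 = 1189/4 + 22744 = 92165/4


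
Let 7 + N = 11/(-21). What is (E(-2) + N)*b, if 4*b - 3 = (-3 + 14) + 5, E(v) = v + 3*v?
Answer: -3097/42 ≈ -73.738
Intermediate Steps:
E(v) = 4*v
N = -158/21 (N = -7 + 11/(-21) = -7 + 11*(-1/21) = -7 - 11/21 = -158/21 ≈ -7.5238)
b = 19/4 (b = 3/4 + ((-3 + 14) + 5)/4 = 3/4 + (11 + 5)/4 = 3/4 + (1/4)*16 = 3/4 + 4 = 19/4 ≈ 4.7500)
(E(-2) + N)*b = (4*(-2) - 158/21)*(19/4) = (-8 - 158/21)*(19/4) = -326/21*19/4 = -3097/42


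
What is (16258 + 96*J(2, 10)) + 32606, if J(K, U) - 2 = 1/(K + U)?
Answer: 49064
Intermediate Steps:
J(K, U) = 2 + 1/(K + U)
(16258 + 96*J(2, 10)) + 32606 = (16258 + 96*((1 + 2*2 + 2*10)/(2 + 10))) + 32606 = (16258 + 96*((1 + 4 + 20)/12)) + 32606 = (16258 + 96*((1/12)*25)) + 32606 = (16258 + 96*(25/12)) + 32606 = (16258 + 200) + 32606 = 16458 + 32606 = 49064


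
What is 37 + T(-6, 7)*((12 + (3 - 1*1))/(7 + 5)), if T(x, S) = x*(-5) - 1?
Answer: 425/6 ≈ 70.833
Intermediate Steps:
T(x, S) = -1 - 5*x (T(x, S) = -5*x - 1 = -1 - 5*x)
37 + T(-6, 7)*((12 + (3 - 1*1))/(7 + 5)) = 37 + (-1 - 5*(-6))*((12 + (3 - 1*1))/(7 + 5)) = 37 + (-1 + 30)*((12 + (3 - 1))/12) = 37 + 29*((12 + 2)*(1/12)) = 37 + 29*(14*(1/12)) = 37 + 29*(7/6) = 37 + 203/6 = 425/6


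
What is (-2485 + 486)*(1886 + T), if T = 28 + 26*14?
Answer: -4553722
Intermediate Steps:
T = 392 (T = 28 + 364 = 392)
(-2485 + 486)*(1886 + T) = (-2485 + 486)*(1886 + 392) = -1999*2278 = -4553722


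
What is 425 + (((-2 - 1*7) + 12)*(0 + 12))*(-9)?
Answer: 101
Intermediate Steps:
425 + (((-2 - 1*7) + 12)*(0 + 12))*(-9) = 425 + (((-2 - 7) + 12)*12)*(-9) = 425 + ((-9 + 12)*12)*(-9) = 425 + (3*12)*(-9) = 425 + 36*(-9) = 425 - 324 = 101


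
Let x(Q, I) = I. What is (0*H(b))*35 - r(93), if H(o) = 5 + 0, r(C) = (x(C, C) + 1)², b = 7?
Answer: -8836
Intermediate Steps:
r(C) = (1 + C)² (r(C) = (C + 1)² = (1 + C)²)
H(o) = 5
(0*H(b))*35 - r(93) = (0*5)*35 - (1 + 93)² = 0*35 - 1*94² = 0 - 1*8836 = 0 - 8836 = -8836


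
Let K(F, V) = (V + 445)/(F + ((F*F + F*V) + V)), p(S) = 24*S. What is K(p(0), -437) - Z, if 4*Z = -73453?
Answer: 32098929/1748 ≈ 18363.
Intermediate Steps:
K(F, V) = (445 + V)/(F + V + F² + F*V) (K(F, V) = (445 + V)/(F + ((F² + F*V) + V)) = (445 + V)/(F + (V + F² + F*V)) = (445 + V)/(F + V + F² + F*V))
Z = -73453/4 (Z = (¼)*(-73453) = -73453/4 ≈ -18363.)
K(p(0), -437) - Z = (445 - 437)/(24*0 - 437 + (24*0)² + (24*0)*(-437)) - 1*(-73453/4) = 8/(0 - 437 + 0² + 0*(-437)) + 73453/4 = 8/(0 - 437 + 0 + 0) + 73453/4 = 8/(-437) + 73453/4 = -1/437*8 + 73453/4 = -8/437 + 73453/4 = 32098929/1748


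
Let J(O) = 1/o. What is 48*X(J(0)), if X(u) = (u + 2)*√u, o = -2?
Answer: 36*I*√2 ≈ 50.912*I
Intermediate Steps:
J(O) = -½ (J(O) = 1/(-2) = -½)
X(u) = √u*(2 + u) (X(u) = (2 + u)*√u = √u*(2 + u))
48*X(J(0)) = 48*(√(-½)*(2 - ½)) = 48*((I*√2/2)*(3/2)) = 48*(3*I*√2/4) = 36*I*√2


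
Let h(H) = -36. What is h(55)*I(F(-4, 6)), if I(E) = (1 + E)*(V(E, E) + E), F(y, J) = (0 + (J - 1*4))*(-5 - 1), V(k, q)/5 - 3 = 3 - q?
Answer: 30888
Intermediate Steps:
V(k, q) = 30 - 5*q (V(k, q) = 15 + 5*(3 - q) = 15 + (15 - 5*q) = 30 - 5*q)
F(y, J) = 24 - 6*J (F(y, J) = (0 + (J - 4))*(-6) = (0 + (-4 + J))*(-6) = (-4 + J)*(-6) = 24 - 6*J)
I(E) = (1 + E)*(30 - 4*E) (I(E) = (1 + E)*((30 - 5*E) + E) = (1 + E)*(30 - 4*E))
h(55)*I(F(-4, 6)) = -36*(30 - 4*(24 - 6*6)² + 26*(24 - 6*6)) = -36*(30 - 4*(24 - 36)² + 26*(24 - 36)) = -36*(30 - 4*(-12)² + 26*(-12)) = -36*(30 - 4*144 - 312) = -36*(30 - 576 - 312) = -36*(-858) = 30888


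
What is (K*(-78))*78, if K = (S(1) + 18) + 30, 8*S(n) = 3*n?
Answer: -588627/2 ≈ -2.9431e+5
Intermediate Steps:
S(n) = 3*n/8 (S(n) = (3*n)/8 = 3*n/8)
K = 387/8 (K = ((3/8)*1 + 18) + 30 = (3/8 + 18) + 30 = 147/8 + 30 = 387/8 ≈ 48.375)
(K*(-78))*78 = ((387/8)*(-78))*78 = -15093/4*78 = -588627/2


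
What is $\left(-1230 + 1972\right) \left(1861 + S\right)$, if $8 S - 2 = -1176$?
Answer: $\frac{2543947}{2} \approx 1.272 \cdot 10^{6}$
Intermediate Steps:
$S = - \frac{587}{4}$ ($S = \frac{1}{4} + \frac{1}{8} \left(-1176\right) = \frac{1}{4} - 147 = - \frac{587}{4} \approx -146.75$)
$\left(-1230 + 1972\right) \left(1861 + S\right) = \left(-1230 + 1972\right) \left(1861 - \frac{587}{4}\right) = 742 \cdot \frac{6857}{4} = \frac{2543947}{2}$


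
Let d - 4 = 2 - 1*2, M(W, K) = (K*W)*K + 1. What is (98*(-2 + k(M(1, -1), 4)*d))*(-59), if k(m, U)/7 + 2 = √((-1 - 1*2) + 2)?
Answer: 335356 - 161896*I ≈ 3.3536e+5 - 1.619e+5*I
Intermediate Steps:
M(W, K) = 1 + W*K² (M(W, K) = W*K² + 1 = 1 + W*K²)
k(m, U) = -14 + 7*I (k(m, U) = -14 + 7*√((-1 - 1*2) + 2) = -14 + 7*√((-1 - 2) + 2) = -14 + 7*√(-3 + 2) = -14 + 7*√(-1) = -14 + 7*I)
d = 4 (d = 4 + (2 - 1*2) = 4 + (2 - 2) = 4 + 0 = 4)
(98*(-2 + k(M(1, -1), 4)*d))*(-59) = (98*(-2 + (-14 + 7*I)*4))*(-59) = (98*(-2 + (-56 + 28*I)))*(-59) = (98*(-58 + 28*I))*(-59) = (-5684 + 2744*I)*(-59) = 335356 - 161896*I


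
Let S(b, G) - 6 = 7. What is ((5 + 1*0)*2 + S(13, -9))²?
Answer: 529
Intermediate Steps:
S(b, G) = 13 (S(b, G) = 6 + 7 = 13)
((5 + 1*0)*2 + S(13, -9))² = ((5 + 1*0)*2 + 13)² = ((5 + 0)*2 + 13)² = (5*2 + 13)² = (10 + 13)² = 23² = 529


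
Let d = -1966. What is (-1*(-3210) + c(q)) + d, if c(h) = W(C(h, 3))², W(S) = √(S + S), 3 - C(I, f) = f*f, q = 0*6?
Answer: 1232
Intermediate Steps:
q = 0
C(I, f) = 3 - f² (C(I, f) = 3 - f*f = 3 - f²)
W(S) = √2*√S (W(S) = √(2*S) = √2*√S)
c(h) = -12 (c(h) = (√2*√(3 - 1*3²))² = (√2*√(3 - 1*9))² = (√2*√(3 - 9))² = (√2*√(-6))² = (√2*(I*√6))² = (2*I*√3)² = -12)
(-1*(-3210) + c(q)) + d = (-1*(-3210) - 12) - 1966 = (3210 - 12) - 1966 = 3198 - 1966 = 1232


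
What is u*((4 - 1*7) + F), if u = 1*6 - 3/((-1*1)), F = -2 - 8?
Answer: -117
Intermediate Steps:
F = -10
u = 9 (u = 6 - 3/(-1) = 6 - 3*(-1) = 6 + 3 = 9)
u*((4 - 1*7) + F) = 9*((4 - 1*7) - 10) = 9*((4 - 7) - 10) = 9*(-3 - 10) = 9*(-13) = -117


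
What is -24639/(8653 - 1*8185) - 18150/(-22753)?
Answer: -184038989/3549468 ≈ -51.850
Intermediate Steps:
-24639/(8653 - 1*8185) - 18150/(-22753) = -24639/(8653 - 8185) - 18150*(-1/22753) = -24639/468 + 18150/22753 = -24639*1/468 + 18150/22753 = -8213/156 + 18150/22753 = -184038989/3549468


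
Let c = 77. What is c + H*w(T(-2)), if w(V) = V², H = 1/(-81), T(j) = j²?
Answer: 6221/81 ≈ 76.802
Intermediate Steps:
H = -1/81 ≈ -0.012346
c + H*w(T(-2)) = 77 - ((-2)²)²/81 = 77 - 1/81*4² = 77 - 1/81*16 = 77 - 16/81 = 6221/81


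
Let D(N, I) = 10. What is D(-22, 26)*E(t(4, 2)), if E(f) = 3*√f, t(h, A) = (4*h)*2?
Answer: 120*√2 ≈ 169.71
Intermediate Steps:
t(h, A) = 8*h
D(-22, 26)*E(t(4, 2)) = 10*(3*√(8*4)) = 10*(3*√32) = 10*(3*(4*√2)) = 10*(12*√2) = 120*√2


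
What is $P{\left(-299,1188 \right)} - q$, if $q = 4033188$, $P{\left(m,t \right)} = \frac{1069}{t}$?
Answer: $- \frac{4791426275}{1188} \approx -4.0332 \cdot 10^{6}$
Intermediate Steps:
$P{\left(-299,1188 \right)} - q = \frac{1069}{1188} - 4033188 = - \frac{4791426275}{1188}$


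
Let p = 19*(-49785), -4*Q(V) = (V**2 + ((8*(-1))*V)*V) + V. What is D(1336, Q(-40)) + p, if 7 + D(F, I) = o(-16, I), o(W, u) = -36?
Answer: -945958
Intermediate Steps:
Q(V) = -V/4 + 7*V**2/4 (Q(V) = -((V**2 + ((8*(-1))*V)*V) + V)/4 = -((V**2 + (-8*V)*V) + V)/4 = -((V**2 - 8*V**2) + V)/4 = -(-7*V**2 + V)/4 = -(V - 7*V**2)/4 = -V/4 + 7*V**2/4)
p = -945915
D(F, I) = -43 (D(F, I) = -7 - 36 = -43)
D(1336, Q(-40)) + p = -43 - 945915 = -945958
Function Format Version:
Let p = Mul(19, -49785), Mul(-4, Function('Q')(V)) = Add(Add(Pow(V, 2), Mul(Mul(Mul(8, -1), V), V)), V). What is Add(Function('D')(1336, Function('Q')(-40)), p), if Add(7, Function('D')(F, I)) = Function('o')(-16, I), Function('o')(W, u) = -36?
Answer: -945958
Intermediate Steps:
Function('Q')(V) = Add(Mul(Rational(-1, 4), V), Mul(Rational(7, 4), Pow(V, 2))) (Function('Q')(V) = Mul(Rational(-1, 4), Add(Add(Pow(V, 2), Mul(Mul(Mul(8, -1), V), V)), V)) = Mul(Rational(-1, 4), Add(Add(Pow(V, 2), Mul(Mul(-8, V), V)), V)) = Mul(Rational(-1, 4), Add(Add(Pow(V, 2), Mul(-8, Pow(V, 2))), V)) = Mul(Rational(-1, 4), Add(Mul(-7, Pow(V, 2)), V)) = Mul(Rational(-1, 4), Add(V, Mul(-7, Pow(V, 2)))) = Add(Mul(Rational(-1, 4), V), Mul(Rational(7, 4), Pow(V, 2))))
p = -945915
Function('D')(F, I) = -43 (Function('D')(F, I) = Add(-7, -36) = -43)
Add(Function('D')(1336, Function('Q')(-40)), p) = Add(-43, -945915) = -945958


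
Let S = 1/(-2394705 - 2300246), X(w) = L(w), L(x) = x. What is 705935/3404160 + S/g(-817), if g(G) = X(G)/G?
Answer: 662865366005/3196472879232 ≈ 0.20737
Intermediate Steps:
X(w) = w
S = -1/4694951 (S = 1/(-4694951) = -1/4694951 ≈ -2.1299e-7)
g(G) = 1 (g(G) = G/G = 1)
705935/3404160 + S/g(-817) = 705935/3404160 - 1/4694951/1 = 705935*(1/3404160) - 1/4694951*1 = 141187/680832 - 1/4694951 = 662865366005/3196472879232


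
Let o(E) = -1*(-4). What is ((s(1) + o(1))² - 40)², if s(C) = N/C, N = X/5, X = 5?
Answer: 225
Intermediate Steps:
o(E) = 4
N = 1 (N = 5/5 = 5*(⅕) = 1)
s(C) = 1/C
((s(1) + o(1))² - 40)² = ((1/1 + 4)² - 40)² = ((1 + 4)² - 40)² = (5² - 40)² = (25 - 40)² = (-15)² = 225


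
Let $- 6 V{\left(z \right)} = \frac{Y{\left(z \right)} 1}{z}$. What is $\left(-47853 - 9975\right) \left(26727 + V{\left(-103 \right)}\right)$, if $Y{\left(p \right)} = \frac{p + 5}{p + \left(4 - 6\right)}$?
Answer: $- \frac{2387904171952}{1545} \approx -1.5456 \cdot 10^{9}$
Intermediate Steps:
$Y{\left(p \right)} = \frac{5 + p}{-2 + p}$ ($Y{\left(p \right)} = \frac{5 + p}{p + \left(4 - 6\right)} = \frac{5 + p}{p - 2} = \frac{5 + p}{-2 + p}$)
$V{\left(z \right)} = - \frac{5 + z}{6 z \left(-2 + z\right)}$ ($V{\left(z \right)} = - \frac{\frac{5 + z}{-2 + z} 1 \frac{1}{z}}{6} = - \frac{\frac{5 + z}{-2 + z} \frac{1}{z}}{6} = - \frac{\frac{1}{z} \frac{1}{-2 + z} \left(5 + z\right)}{6} = - \frac{5 + z}{6 z \left(-2 + z\right)}$)
$\left(-47853 - 9975\right) \left(26727 + V{\left(-103 \right)}\right) = \left(-47853 - 9975\right) \left(26727 + \frac{-5 - -103}{6 \left(-103\right) \left(-2 - 103\right)}\right) = - 57828 \left(26727 + \frac{1}{6} \left(- \frac{1}{103}\right) \frac{1}{-105} \left(-5 + 103\right)\right) = - 57828 \left(26727 + \frac{1}{6} \left(- \frac{1}{103}\right) \left(- \frac{1}{105}\right) 98\right) = - 57828 \left(26727 + \frac{7}{4635}\right) = \left(-57828\right) \frac{123879652}{4635} = - \frac{2387904171952}{1545}$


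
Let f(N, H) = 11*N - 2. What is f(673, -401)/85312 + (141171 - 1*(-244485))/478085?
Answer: 36439391757/40786387520 ≈ 0.89342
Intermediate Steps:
f(N, H) = -2 + 11*N
f(673, -401)/85312 + (141171 - 1*(-244485))/478085 = (-2 + 11*673)/85312 + (141171 - 1*(-244485))/478085 = (-2 + 7403)*(1/85312) + (141171 + 244485)*(1/478085) = 7401*(1/85312) + 385656*(1/478085) = 7401/85312 + 385656/478085 = 36439391757/40786387520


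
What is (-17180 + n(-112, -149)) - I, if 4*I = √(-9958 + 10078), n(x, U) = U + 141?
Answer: -17188 - √30/2 ≈ -17191.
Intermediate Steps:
n(x, U) = 141 + U
I = √30/2 (I = √(-9958 + 10078)/4 = √120/4 = (2*√30)/4 = √30/2 ≈ 2.7386)
(-17180 + n(-112, -149)) - I = (-17180 + (141 - 149)) - √30/2 = (-17180 - 8) - √30/2 = -17188 - √30/2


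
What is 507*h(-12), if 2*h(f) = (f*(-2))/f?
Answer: -507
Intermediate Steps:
h(f) = -1 (h(f) = ((f*(-2))/f)/2 = ((-2*f)/f)/2 = (½)*(-2) = -1)
507*h(-12) = 507*(-1) = -507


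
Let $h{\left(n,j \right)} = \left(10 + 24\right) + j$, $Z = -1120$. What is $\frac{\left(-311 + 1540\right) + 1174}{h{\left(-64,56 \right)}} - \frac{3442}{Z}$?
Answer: $\frac{16673}{560} \approx 29.773$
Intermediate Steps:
$h{\left(n,j \right)} = 34 + j$
$\frac{\left(-311 + 1540\right) + 1174}{h{\left(-64,56 \right)}} - \frac{3442}{Z} = \frac{\left(-311 + 1540\right) + 1174}{34 + 56} - \frac{3442}{-1120} = \frac{1229 + 1174}{90} - - \frac{1721}{560} = 2403 \cdot \frac{1}{90} + \frac{1721}{560} = \frac{267}{10} + \frac{1721}{560} = \frac{16673}{560}$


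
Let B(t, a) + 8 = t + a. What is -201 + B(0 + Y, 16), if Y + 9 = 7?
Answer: -195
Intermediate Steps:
Y = -2 (Y = -9 + 7 = -2)
B(t, a) = -8 + a + t (B(t, a) = -8 + (t + a) = -8 + (a + t) = -8 + a + t)
-201 + B(0 + Y, 16) = -201 + (-8 + 16 + (0 - 2)) = -201 + (-8 + 16 - 2) = -201 + 6 = -195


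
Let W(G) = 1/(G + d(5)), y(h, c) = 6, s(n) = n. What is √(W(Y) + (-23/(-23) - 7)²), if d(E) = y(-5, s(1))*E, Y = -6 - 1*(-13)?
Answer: √49321/37 ≈ 6.0023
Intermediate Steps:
Y = 7 (Y = -6 + 13 = 7)
d(E) = 6*E
W(G) = 1/(30 + G) (W(G) = 1/(G + 6*5) = 1/(G + 30) = 1/(30 + G))
√(W(Y) + (-23/(-23) - 7)²) = √(1/(30 + 7) + (-23/(-23) - 7)²) = √(1/37 + (-23*(-1/23) - 7)²) = √(1/37 + (1 - 7)²) = √(1/37 + (-6)²) = √(1/37 + 36) = √(1333/37) = √49321/37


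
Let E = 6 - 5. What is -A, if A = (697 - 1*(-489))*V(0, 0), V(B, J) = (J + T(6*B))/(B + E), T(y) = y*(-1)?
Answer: 0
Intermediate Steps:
T(y) = -y
E = 1
V(B, J) = (J - 6*B)/(1 + B) (V(B, J) = (J - 6*B)/(B + 1) = (J - 6*B)/(1 + B))
A = 0 (A = (697 - 1*(-489))*((0 - 6*0)/(1 + 0)) = (697 + 489)*((0 + 0)/1) = 1186*(1*0) = 1186*0 = 0)
-A = -1*0 = 0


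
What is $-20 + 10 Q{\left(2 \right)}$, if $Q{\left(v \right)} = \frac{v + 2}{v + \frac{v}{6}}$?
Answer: $- \frac{20}{7} \approx -2.8571$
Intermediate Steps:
$Q{\left(v \right)} = \frac{6 \left(2 + v\right)}{7 v}$ ($Q{\left(v \right)} = \frac{2 + v}{v + v \frac{1}{6}} = \frac{2 + v}{v + \frac{v}{6}} = \frac{2 + v}{\frac{7}{6} v} = \left(2 + v\right) \frac{6}{7 v} = \frac{6 \left(2 + v\right)}{7 v}$)
$-20 + 10 Q{\left(2 \right)} = -20 + 10 \frac{6 \left(2 + 2\right)}{7 \cdot 2} = -20 + 10 \cdot \frac{6}{7} \cdot \frac{1}{2} \cdot 4 = -20 + 10 \cdot \frac{12}{7} = -20 + \frac{120}{7} = - \frac{20}{7}$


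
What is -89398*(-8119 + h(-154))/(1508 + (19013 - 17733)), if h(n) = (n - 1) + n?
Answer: 188361586/697 ≈ 2.7025e+5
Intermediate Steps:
h(n) = -1 + 2*n (h(n) = (-1 + n) + n = -1 + 2*n)
-89398*(-8119 + h(-154))/(1508 + (19013 - 17733)) = -89398*(-8119 + (-1 + 2*(-154)))/(1508 + (19013 - 17733)) = -89398*(-8119 + (-1 - 308))/(1508 + 1280) = -89398/(2788/(-8119 - 309)) = -89398/(2788/(-8428)) = -89398/(2788*(-1/8428)) = -89398/(-697/2107) = -89398*(-2107/697) = 188361586/697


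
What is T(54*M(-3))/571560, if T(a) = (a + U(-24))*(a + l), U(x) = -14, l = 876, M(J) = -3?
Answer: -476/2165 ≈ -0.21986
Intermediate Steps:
T(a) = (-14 + a)*(876 + a) (T(a) = (a - 14)*(a + 876) = (-14 + a)*(876 + a))
T(54*M(-3))/571560 = (-12264 + (54*(-3))² + 862*(54*(-3)))/571560 = (-12264 + (-162)² + 862*(-162))*(1/571560) = (-12264 + 26244 - 139644)*(1/571560) = -125664*1/571560 = -476/2165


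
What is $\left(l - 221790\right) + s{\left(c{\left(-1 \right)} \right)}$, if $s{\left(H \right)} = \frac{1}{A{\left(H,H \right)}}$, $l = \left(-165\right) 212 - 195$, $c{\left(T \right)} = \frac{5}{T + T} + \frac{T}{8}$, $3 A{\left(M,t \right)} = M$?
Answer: $- \frac{1798763}{7} \approx -2.5697 \cdot 10^{5}$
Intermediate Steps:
$A{\left(M,t \right)} = \frac{M}{3}$
$c{\left(T \right)} = \frac{T}{8} + \frac{5}{2 T}$ ($c{\left(T \right)} = \frac{5}{2 T} + T \frac{1}{8} = 5 \frac{1}{2 T} + \frac{T}{8} = \frac{5}{2 T} + \frac{T}{8} = \frac{T}{8} + \frac{5}{2 T}$)
$l = -35175$ ($l = -34980 - 195 = -35175$)
$s{\left(H \right)} = \frac{3}{H}$ ($s{\left(H \right)} = \frac{1}{\frac{1}{3} H} = \frac{3}{H}$)
$\left(l - 221790\right) + s{\left(c{\left(-1 \right)} \right)} = \left(-35175 - 221790\right) + \frac{3}{\frac{1}{8} \frac{1}{-1} \left(20 + \left(-1\right)^{2}\right)} = -256965 + \frac{3}{\frac{1}{8} \left(-1\right) \left(20 + 1\right)} = -256965 + \frac{3}{\frac{1}{8} \left(-1\right) 21} = -256965 + \frac{3}{- \frac{21}{8}} = -256965 + 3 \left(- \frac{8}{21}\right) = -256965 - \frac{8}{7} = - \frac{1798763}{7}$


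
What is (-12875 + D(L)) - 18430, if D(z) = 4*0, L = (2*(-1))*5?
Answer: -31305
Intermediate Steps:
L = -10 (L = -2*5 = -10)
D(z) = 0
(-12875 + D(L)) - 18430 = (-12875 + 0) - 18430 = -12875 - 18430 = -31305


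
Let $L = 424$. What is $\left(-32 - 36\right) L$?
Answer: $-28832$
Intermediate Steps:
$\left(-32 - 36\right) L = \left(-32 - 36\right) 424 = \left(-68\right) 424 = -28832$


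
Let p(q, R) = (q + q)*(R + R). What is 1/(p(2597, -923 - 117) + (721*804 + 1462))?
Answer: -1/10222374 ≈ -9.7825e-8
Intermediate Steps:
p(q, R) = 4*R*q (p(q, R) = (2*q)*(2*R) = 4*R*q)
1/(p(2597, -923 - 117) + (721*804 + 1462)) = 1/(4*(-923 - 117)*2597 + (721*804 + 1462)) = 1/(4*(-1040)*2597 + (579684 + 1462)) = 1/(-10803520 + 581146) = 1/(-10222374) = -1/10222374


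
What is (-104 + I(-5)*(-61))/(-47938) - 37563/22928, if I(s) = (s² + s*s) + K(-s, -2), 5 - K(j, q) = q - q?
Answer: -860693571/549561232 ≈ -1.5661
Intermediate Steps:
K(j, q) = 5 (K(j, q) = 5 - (q - q) = 5 - 1*0 = 5 + 0 = 5)
I(s) = 5 + 2*s² (I(s) = (s² + s*s) + 5 = (s² + s²) + 5 = 2*s² + 5 = 5 + 2*s²)
(-104 + I(-5)*(-61))/(-47938) - 37563/22928 = (-104 + (5 + 2*(-5)²)*(-61))/(-47938) - 37563/22928 = (-104 + (5 + 2*25)*(-61))*(-1/47938) - 37563*1/22928 = (-104 + (5 + 50)*(-61))*(-1/47938) - 37563/22928 = (-104 + 55*(-61))*(-1/47938) - 37563/22928 = (-104 - 3355)*(-1/47938) - 37563/22928 = -3459*(-1/47938) - 37563/22928 = 3459/47938 - 37563/22928 = -860693571/549561232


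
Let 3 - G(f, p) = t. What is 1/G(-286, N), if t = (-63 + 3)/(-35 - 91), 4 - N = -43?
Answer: 21/53 ≈ 0.39623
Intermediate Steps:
N = 47 (N = 4 - 1*(-43) = 4 + 43 = 47)
t = 10/21 (t = -60/(-126) = -60*(-1/126) = 10/21 ≈ 0.47619)
G(f, p) = 53/21 (G(f, p) = 3 - 1*10/21 = 3 - 10/21 = 53/21)
1/G(-286, N) = 1/(53/21) = 21/53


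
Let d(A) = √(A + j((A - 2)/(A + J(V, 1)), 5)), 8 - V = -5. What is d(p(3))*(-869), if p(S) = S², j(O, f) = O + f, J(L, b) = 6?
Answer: -869*√3255/15 ≈ -3305.2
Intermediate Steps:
V = 13 (V = 8 - 1*(-5) = 8 + 5 = 13)
d(A) = √(5 + A + (-2 + A)/(6 + A)) (d(A) = √(A + ((A - 2)/(A + 6) + 5)) = √(A + ((-2 + A)/(6 + A) + 5)) = √(A + (5 + (-2 + A)/(6 + A))) = √(5 + A + (-2 + A)/(6 + A)))
d(p(3))*(-869) = √((28 + (3²)² + 12*3²)/(6 + 3²))*(-869) = √((28 + 9² + 12*9)/(6 + 9))*(-869) = √((28 + 81 + 108)/15)*(-869) = √((1/15)*217)*(-869) = √(217/15)*(-869) = (√3255/15)*(-869) = -869*√3255/15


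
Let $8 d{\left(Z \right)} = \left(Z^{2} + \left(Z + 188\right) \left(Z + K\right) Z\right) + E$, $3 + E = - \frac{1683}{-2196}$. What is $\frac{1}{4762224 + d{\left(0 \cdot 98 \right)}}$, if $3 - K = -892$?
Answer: $\frac{1952}{9295860703} \approx 2.0999 \cdot 10^{-7}$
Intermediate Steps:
$K = 895$ ($K = 3 - -892 = 3 + 892 = 895$)
$E = - \frac{545}{244}$ ($E = -3 - \frac{1683}{-2196} = -3 - - \frac{187}{244} = -3 + \frac{187}{244} = - \frac{545}{244} \approx -2.2336$)
$d{\left(Z \right)} = - \frac{545}{1952} + \frac{Z^{2}}{8} + \frac{Z \left(188 + Z\right) \left(895 + Z\right)}{8}$ ($d{\left(Z \right)} = \frac{\left(Z^{2} + \left(Z + 188\right) \left(Z + 895\right) Z\right) - \frac{545}{244}}{8} = \frac{\left(Z^{2} + \left(188 + Z\right) \left(895 + Z\right) Z\right) - \frac{545}{244}}{8} = \frac{\left(Z^{2} + Z \left(188 + Z\right) \left(895 + Z\right)\right) - \frac{545}{244}}{8} = \frac{- \frac{545}{244} + Z^{2} + Z \left(188 + Z\right) \left(895 + Z\right)}{8} = - \frac{545}{1952} + \frac{Z^{2}}{8} + \frac{Z \left(188 + Z\right) \left(895 + Z\right)}{8}$)
$\frac{1}{4762224 + d{\left(0 \cdot 98 \right)}} = \frac{1}{4762224 + \left(- \frac{545}{1952} + \frac{\left(0 \cdot 98\right)^{3}}{8} + \frac{271 \left(0 \cdot 98\right)^{2}}{2} + \frac{42065 \cdot 0 \cdot 98}{2}\right)} = \frac{1}{4762224 + \left(- \frac{545}{1952} + \frac{0^{3}}{8} + \frac{271 \cdot 0^{2}}{2} + \frac{42065}{2} \cdot 0\right)} = \frac{1}{4762224 + \left(- \frac{545}{1952} + \frac{1}{8} \cdot 0 + \frac{271}{2} \cdot 0 + 0\right)} = \frac{1}{4762224 + \left(- \frac{545}{1952} + 0 + 0 + 0\right)} = \frac{1}{4762224 - \frac{545}{1952}} = \frac{1}{\frac{9295860703}{1952}} = \frac{1952}{9295860703}$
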